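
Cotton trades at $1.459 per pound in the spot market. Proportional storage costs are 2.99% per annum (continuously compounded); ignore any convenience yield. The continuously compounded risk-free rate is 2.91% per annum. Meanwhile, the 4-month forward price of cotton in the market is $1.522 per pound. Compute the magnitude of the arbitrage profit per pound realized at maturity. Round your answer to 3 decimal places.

Fair forward: F* = S·e^(carry·T), with carry = (r + u) = 0.0291 + 0.0299 = 0.0590
F* = 1.459 · e^(0.0590 × 4/12) = 1.459 · e^0.019667 = 1.459 × 1.019862 = $1.4880
Market $1.522 > fair $1.4880: forward overpriced → cash-and-carry (buy spot, short the forward).
At maturity, profit = |F_mkt − F*| = |1.522 − 1.4880| = $0.034 per pound

$0.034 per pound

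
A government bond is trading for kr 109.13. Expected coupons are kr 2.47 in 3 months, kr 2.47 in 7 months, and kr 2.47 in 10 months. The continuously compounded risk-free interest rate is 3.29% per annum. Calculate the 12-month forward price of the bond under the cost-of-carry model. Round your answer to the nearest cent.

kr 105.26

PV(coupons) I = 2.47·e^(−0.0329·3/12) + 2.47·e^(−0.0329·7/12) + 2.47·e^(−0.0329·10/12)
I = 2.4498 + 2.4230 + 2.4032 = 7.2760
F = (S − I)·e^(rT) = (109.13 − 7.2760) · e^(0.0329·12/12)
= 101.8540 · e^0.032900 = 101.8540 × 1.033447 = kr 105.26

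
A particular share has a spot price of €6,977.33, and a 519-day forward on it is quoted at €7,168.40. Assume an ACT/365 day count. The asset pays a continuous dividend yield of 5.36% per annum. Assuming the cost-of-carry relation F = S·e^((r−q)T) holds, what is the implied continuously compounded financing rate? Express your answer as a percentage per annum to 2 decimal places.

From F = S·e^((r−q)T): (r − q) = ln(F/S)/T
ln(7168.40/6977.33) = ln(1.027384) = 0.027016
(r − q) = 0.027016 / (519/365) = 0.019000
r = ln(F/S)/T + q = 0.019000 + 0.0536 = 0.072600
r = 7.26%

7.26%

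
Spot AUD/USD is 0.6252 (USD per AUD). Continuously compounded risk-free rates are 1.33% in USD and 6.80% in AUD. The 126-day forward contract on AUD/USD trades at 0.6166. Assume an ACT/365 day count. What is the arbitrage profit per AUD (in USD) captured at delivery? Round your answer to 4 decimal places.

0.0031 per AUD (in USD)

Fair forward: F* = S·e^(carry·T), with carry = (r_USD − r_AUD) = 0.0133 − 0.0680 = -0.0547
F* = 0.6252 · e^(-0.0547 × 126/365) = 0.6252 · e^-0.018883 = 0.6252 × 0.981294 = 0.6135
Market 0.6166 > fair 0.6135: forward overpriced → cash-and-carry (buy spot, short the forward).
At maturity, profit = |F_mkt − F*| = |0.6166 − 0.6135| = 0.0031 per AUD (in USD)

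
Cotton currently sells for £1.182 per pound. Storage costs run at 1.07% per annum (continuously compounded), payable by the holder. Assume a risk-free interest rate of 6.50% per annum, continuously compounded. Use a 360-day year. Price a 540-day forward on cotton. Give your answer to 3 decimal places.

£1.324 per pound

Net carry = r + u − y = 0.0650 + 0.0107 − 0.0000 = 0.0757
F = S·e^((r+u−y)T) = 1.182 · e^(0.0757 × 540/360) = 1.182 · e^0.113550
= 1.182 × 1.120248 = £1.324 per pound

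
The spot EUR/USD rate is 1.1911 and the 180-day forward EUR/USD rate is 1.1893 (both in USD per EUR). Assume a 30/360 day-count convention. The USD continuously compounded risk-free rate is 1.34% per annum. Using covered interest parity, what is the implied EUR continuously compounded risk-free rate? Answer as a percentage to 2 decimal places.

1.64%

F = S·e^((r_USD − r_EUR)T) ⇒ r_EUR = r_USD − ln(F/S)/T
ln(1.1893/1.1911) = -0.001512; /(180/360) = -0.003024
r_EUR = 0.0134 + 0.003024 = 0.016424
r_EUR = 1.64%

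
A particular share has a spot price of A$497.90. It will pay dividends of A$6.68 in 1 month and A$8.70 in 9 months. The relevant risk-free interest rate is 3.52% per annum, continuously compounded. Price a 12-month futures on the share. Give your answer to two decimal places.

PV(dividends) I = 6.68·e^(−0.0352·1/12) + 8.70·e^(−0.0352·9/12)
I = 6.6604 + 8.4733 = 15.1337
F = (S − I)·e^(rT) = (497.90 − 15.1337) · e^(0.0352·12/12)
= 482.7663 · e^0.035200 = 482.7663 × 1.035827 = A$500.06

A$500.06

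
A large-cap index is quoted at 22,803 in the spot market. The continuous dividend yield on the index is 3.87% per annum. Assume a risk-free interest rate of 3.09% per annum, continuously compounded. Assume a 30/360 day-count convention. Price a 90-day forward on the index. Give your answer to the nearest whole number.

F = S·e^((r − q)T) = 22803 · e^((0.0309 − 0.0387) × 90/360)
= 22803 · e^-0.001950 = 22803 × 0.998052
F = 22,759

22,759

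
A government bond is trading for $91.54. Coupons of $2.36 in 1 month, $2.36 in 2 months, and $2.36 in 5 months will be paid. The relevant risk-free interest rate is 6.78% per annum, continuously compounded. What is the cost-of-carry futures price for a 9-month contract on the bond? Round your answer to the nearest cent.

$88.98

PV(coupons) I = 2.36·e^(−0.0678·1/12) + 2.36·e^(−0.0678·2/12) + 2.36·e^(−0.0678·5/12)
I = 2.3467 + 2.3335 + 2.2943 = 6.9745
F = (S − I)·e^(rT) = (91.54 − 6.9745) · e^(0.0678·9/12)
= 84.5655 · e^0.050850 = 84.5655 × 1.052165 = $88.98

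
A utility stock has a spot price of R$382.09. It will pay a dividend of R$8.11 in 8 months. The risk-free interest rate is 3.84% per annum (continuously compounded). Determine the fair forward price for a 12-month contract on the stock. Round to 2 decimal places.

PV(dividends) I = 8.11·e^(−0.0384·8/12)
I = 7.9050
F = (S − I)·e^(rT) = (382.09 − 7.9050) · e^(0.0384·12/12)
= 374.1850 · e^0.038400 = 374.1850 × 1.039147 = R$388.83

R$388.83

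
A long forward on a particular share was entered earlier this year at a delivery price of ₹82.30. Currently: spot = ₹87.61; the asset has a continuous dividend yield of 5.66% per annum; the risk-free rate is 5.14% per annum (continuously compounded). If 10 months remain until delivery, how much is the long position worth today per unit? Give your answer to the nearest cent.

Current fair forward for the remaining 10 months: F = S·e^((r − q)·T), (r − q) = 0.0514 − 0.0566 = -0.0052
F = 87.61 · e^(-0.0052 × 10/12) = 87.61 × 0.995676 = 87.2312
Value of long forward = (F − K)·e^(−rT) = (87.2312 − 82.30) · e^(−0.0514·10/12)
= 4.9312 × 0.958071 = 4.72

₹4.72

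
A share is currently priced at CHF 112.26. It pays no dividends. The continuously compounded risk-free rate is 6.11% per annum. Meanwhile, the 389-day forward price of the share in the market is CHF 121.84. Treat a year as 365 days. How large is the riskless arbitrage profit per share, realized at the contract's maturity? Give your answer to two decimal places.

CHF 2.03 per share

Fair forward: F* = S·e^(carry·T), with carry = r = 0.0611
F* = 112.26 · e^(0.0611 × 389/365) = 112.26 · e^0.065118 = 112.26 × 1.067285 = CHF 119.8134
Market CHF 121.84 > fair CHF 119.8134: forward overpriced → cash-and-carry (buy spot, short the forward).
At maturity, profit = |F_mkt − F*| = |121.84 − 119.8134| = CHF 2.03 per share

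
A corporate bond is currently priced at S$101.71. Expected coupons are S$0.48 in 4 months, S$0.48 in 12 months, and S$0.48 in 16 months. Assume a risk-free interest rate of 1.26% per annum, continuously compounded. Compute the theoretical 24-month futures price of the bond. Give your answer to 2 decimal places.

PV(coupons) I = 0.48·e^(−0.0126·4/12) + 0.48·e^(−0.0126·12/12) + 0.48·e^(−0.0126·16/12)
I = 0.4780 + 0.4740 + 0.4720 = 1.4240
F = (S − I)·e^(rT) = (101.71 − 1.4240) · e^(0.0126·24/12)
= 100.2860 · e^0.025200 = 100.2860 × 1.025520 = S$102.85

S$102.85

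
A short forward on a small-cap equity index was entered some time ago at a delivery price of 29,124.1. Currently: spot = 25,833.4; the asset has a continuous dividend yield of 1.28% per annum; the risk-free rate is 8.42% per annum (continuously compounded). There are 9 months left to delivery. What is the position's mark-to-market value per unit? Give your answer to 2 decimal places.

1755.20

Current fair forward for the remaining 9 months: F = S·e^((r − q)·T), (r − q) = 0.0842 − 0.0128 = 0.0714
F = 25833.4 · e^(0.0714 × 9/12) = 25833.4 × 1.05500974 = 27254.4886
Value of long forward = (F − K)·e^(−rT) = (27254.4886 − 29124.1) · e^(−0.0842·9/12)
= -1869.6114 × 0.93880264 = -1755.20
Short position value = −(long value) = 1755.20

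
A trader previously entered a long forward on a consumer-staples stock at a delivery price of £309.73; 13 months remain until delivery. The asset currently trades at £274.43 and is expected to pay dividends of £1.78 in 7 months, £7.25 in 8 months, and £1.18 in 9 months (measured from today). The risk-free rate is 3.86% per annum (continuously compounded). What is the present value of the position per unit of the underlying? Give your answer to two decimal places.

-£32.57

PV(remaining dividends) I = 1.78·e^(−0.0386·7/12) + 7.25·e^(−0.0386·8/12) + 1.18·e^(−0.0386·9/12) = 9.9525
Current forward F = (S − I)·e^(rT) = (274.43 − 9.9525)·e^(0.0386·13/12) = 264.4775 × 1.042703 = 275.7715
Value (long) = (F − K)·e^(−rT) = (275.7715 − 309.73) × 0.959046 = -32.5678
Value = -£32.57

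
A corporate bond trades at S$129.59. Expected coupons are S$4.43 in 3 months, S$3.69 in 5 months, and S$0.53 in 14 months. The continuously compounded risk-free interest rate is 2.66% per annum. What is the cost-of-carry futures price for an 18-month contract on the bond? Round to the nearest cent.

PV(coupons) I = 4.43·e^(−0.0266·3/12) + 3.69·e^(−0.0266·5/12) + 0.53·e^(−0.0266·14/12)
I = 4.4006 + 3.6493 + 0.5138 = 8.5637
F = (S − I)·e^(rT) = (129.59 − 8.5637) · e^(0.0266·18/12)
= 121.0263 · e^0.039900 = 121.0263 × 1.040707 = S$125.95

S$125.95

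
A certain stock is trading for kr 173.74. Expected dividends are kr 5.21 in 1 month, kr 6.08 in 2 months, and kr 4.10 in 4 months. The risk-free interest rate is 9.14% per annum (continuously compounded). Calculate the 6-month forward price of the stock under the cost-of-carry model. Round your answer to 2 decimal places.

PV(dividends) I = 5.21·e^(−0.0914·1/12) + 6.08·e^(−0.0914·2/12) + 4.10·e^(−0.0914·4/12)
I = 5.1705 + 5.9881 + 3.9770 = 15.1356
F = (S − I)·e^(rT) = (173.74 − 15.1356) · e^(0.0914·6/12)
= 158.6044 · e^0.045700 = 158.6044 × 1.046760 = kr 166.02

kr 166.02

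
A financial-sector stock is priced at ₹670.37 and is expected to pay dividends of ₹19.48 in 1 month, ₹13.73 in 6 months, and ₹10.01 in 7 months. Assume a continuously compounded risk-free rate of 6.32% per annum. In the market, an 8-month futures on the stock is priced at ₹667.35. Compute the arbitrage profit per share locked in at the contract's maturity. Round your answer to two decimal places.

₹12.28 per share

PV(dividends) I = 19.48·e^(−0.0632·1/12) + 13.73·e^(−0.0632·6/12) + 10.01·e^(−0.0632·7/12) = 42.3283
Fair futures F* = (S − I)·e^(rT) = (670.37 − 42.3283)·e^0.042133 = 628.0417 × 1.043033 = 655.0682
Market ₹667.35 > fair 655.0682: forward overpriced → cash-and-carry (borrow at r, buy the stock and collect the dividends, short the forward).
Profit at T = |F_mkt − F*| = |667.35 − 655.0682| = ₹12.28 per share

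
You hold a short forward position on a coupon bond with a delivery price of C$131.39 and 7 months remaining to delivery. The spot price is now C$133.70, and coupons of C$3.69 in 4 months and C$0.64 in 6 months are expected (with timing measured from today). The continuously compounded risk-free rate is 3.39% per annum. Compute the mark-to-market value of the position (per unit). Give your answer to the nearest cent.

-C$0.60

PV(remaining coupons) I = 3.69·e^(−0.0339·4/12) + 0.64·e^(−0.0339·6/12) = 4.2778
Current forward F = (S − I)·e^(rT) = (133.70 − 4.2778)·e^(0.0339·7/12) = 129.4222 × 1.019972 = 132.0070
Value (long) = (F − K)·e^(−rT) = (132.0070 − 131.39) × 0.980419 = 0.6049
Short position value = −(long value) = -C$0.60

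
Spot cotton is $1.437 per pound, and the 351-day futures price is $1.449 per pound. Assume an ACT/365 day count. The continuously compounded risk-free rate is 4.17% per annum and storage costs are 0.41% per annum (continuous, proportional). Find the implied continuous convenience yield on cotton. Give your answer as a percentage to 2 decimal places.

3.72%

F = S·e^((r+u−y)T) ⇒ (r+u−y) = ln(F/S)/T
ln(1.449/1.437) = 0.008316; /T ⇒ 0.008648
y = r + u − ln(F/S)/T = 0.0417 + 0.0041 − 0.008648 = 0.037152
y = 3.72%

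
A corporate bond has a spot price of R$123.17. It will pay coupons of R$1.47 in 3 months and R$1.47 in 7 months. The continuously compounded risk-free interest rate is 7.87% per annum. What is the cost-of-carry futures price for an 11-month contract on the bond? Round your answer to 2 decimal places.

R$129.33

PV(coupons) I = 1.47·e^(−0.0787·3/12) + 1.47·e^(−0.0787·7/12)
I = 1.4414 + 1.4040 = 2.8454
F = (S − I)·e^(rT) = (123.17 − 2.8454) · e^(0.0787·11/12)
= 120.3246 · e^0.072142 = 120.3246 × 1.074808 = R$129.33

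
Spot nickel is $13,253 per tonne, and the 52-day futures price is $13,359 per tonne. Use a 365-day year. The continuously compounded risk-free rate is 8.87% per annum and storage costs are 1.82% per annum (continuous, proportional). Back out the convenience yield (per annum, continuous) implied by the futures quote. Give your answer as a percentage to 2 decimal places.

F = S·e^((r+u−y)T) ⇒ (r+u−y) = ln(F/S)/T
ln(13359/13253) = 0.007966; /T ⇒ 0.055915
y = r + u − ln(F/S)/T = 0.0887 + 0.0182 − 0.055915 = 0.050985
y = 5.10%

5.10%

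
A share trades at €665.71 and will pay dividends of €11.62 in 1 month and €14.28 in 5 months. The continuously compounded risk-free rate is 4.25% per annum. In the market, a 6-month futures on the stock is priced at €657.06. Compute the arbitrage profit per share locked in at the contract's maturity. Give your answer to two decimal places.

€3.21 per share

PV(dividends) I = 11.62·e^(−0.0425·1/12) + 14.28·e^(−0.0425·5/12) = 25.6083
Fair futures F* = (S − I)·e^(rT) = (665.71 − 25.6083)·e^0.021250 = 640.1017 × 1.021477 = 653.8492
Market €657.06 > fair 653.8492: forward overpriced → cash-and-carry (borrow at r, buy the stock and collect the dividends, short the forward).
Profit at T = |F_mkt − F*| = |657.06 − 653.8492| = €3.21 per share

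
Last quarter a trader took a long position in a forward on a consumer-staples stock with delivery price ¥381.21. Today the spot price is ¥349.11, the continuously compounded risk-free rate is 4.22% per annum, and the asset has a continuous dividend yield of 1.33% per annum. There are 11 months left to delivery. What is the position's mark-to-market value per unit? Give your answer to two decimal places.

-¥21.87

Current fair forward for the remaining 11 months: F = S·e^((r − q)·T), (r − q) = 0.0422 − 0.0133 = 0.0289
F = 349.11 · e^(0.0289 × 11/12) = 349.11 × 1.026846 = 358.4822
Value of long forward = (F − K)·e^(−rT) = (358.4822 − 381.21) · e^(−0.0422·11/12)
= -22.7278 × 0.962055 = -21.87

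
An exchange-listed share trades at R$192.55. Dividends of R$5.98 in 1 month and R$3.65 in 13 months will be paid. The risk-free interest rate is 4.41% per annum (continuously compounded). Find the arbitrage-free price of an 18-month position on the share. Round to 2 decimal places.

PV(dividends) I = 5.98·e^(−0.0441·1/12) + 3.65·e^(−0.0441·13/12)
I = 5.9581 + 3.4797 = 9.4378
F = (S − I)·e^(rT) = (192.55 − 9.4378) · e^(0.0441·18/12)
= 183.1122 · e^0.066150 = 183.1122 × 1.068387 = R$195.63

R$195.63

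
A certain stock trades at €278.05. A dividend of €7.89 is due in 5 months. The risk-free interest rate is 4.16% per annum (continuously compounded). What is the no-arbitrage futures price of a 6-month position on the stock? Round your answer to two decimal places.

€275.98

PV(dividends) I = 7.89·e^(−0.0416·5/12)
I = 7.7544
F = (S − I)·e^(rT) = (278.05 − 7.7544) · e^(0.0416·6/12)
= 270.2956 · e^0.020800 = 270.2956 × 1.021018 = €275.98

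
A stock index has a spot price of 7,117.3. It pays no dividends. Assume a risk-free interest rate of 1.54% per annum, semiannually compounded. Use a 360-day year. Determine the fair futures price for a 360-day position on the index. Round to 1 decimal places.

7,227.3

F = S · (1+r/2)^(2T)
= 7117.3 × 1.015459
F = 7,227.3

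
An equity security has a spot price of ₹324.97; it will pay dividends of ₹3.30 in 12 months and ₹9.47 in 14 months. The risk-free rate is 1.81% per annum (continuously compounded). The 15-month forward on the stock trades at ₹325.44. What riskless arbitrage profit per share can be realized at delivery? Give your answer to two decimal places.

₹5.83 per share

PV(dividends) I = 3.30·e^(−0.0181·12/12) + 9.47·e^(−0.0181·14/12) = 12.5129
Fair forward F* = (S − I)·e^(rT) = (324.97 − 12.5129)·e^0.022625 = 312.4571 × 1.022883 = 319.6071
Market ₹325.44 > fair 319.6071: forward overpriced → cash-and-carry (borrow at r, buy the stock and collect the dividends, short the forward).
Profit at T = |F_mkt − F*| = |325.44 − 319.6071| = ₹5.83 per share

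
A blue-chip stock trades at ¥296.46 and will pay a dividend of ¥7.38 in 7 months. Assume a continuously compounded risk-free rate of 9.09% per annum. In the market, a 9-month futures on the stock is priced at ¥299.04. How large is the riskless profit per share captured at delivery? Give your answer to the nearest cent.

PV(dividends) I = 7.38·e^(−0.0909·7/12) = 6.9989
Fair futures F* = (S − I)·e^(rT) = (296.46 − 6.9989)·e^0.068175 = 289.4611 × 1.070553 = 309.8834
Market ¥299.04 < fair 309.8834: forward underpriced → reverse cash-and-carry (short the stock, invest proceeds at r, pay the dividends, go long the forward).
Profit at T = |F_mkt − F*| = |299.04 − 309.8834| = ¥10.84 per share

¥10.84 per share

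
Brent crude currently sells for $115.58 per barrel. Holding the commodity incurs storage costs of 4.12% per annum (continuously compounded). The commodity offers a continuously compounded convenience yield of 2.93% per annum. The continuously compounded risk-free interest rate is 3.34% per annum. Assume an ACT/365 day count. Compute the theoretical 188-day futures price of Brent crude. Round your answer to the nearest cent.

$118.31 per barrel

Net carry = r + u − y = 0.0334 + 0.0412 − 0.0293 = 0.0453
F = S·e^((r+u−y)T) = 115.58 · e^(0.0453 × 188/365) = 115.58 · e^0.023333
= 115.58 × 1.023607 = $118.31 per barrel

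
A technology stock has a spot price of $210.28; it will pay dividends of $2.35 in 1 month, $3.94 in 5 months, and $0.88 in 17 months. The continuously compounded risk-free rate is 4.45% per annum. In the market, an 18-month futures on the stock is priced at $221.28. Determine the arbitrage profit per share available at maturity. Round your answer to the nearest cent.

$4.01 per share

PV(dividends) I = 2.35·e^(−0.0445·1/12) + 3.94·e^(−0.0445·5/12) + 0.88·e^(−0.0445·17/12) = 7.0352
Fair futures F* = (S − I)·e^(rT) = (210.28 − 7.0352)·e^0.066750 = 203.2448 × 1.069028 = 217.2744
Market $221.28 > fair 217.2744: forward overpriced → cash-and-carry (borrow at r, buy the stock and collect the dividends, short the forward).
Profit at T = |F_mkt − F*| = |221.28 − 217.2744| = $4.01 per share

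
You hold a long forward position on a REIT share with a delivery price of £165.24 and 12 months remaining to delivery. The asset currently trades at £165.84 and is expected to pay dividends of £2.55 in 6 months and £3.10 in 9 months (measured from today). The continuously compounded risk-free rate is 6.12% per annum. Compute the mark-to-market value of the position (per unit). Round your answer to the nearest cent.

£4.98

PV(remaining dividends) I = 2.55·e^(−0.0612·6/12) + 3.10·e^(−0.0612·9/12) = 5.4341
Current forward F = (S − I)·e^(rT) = (165.84 − 5.4341)·e^(0.0612·12/12) = 160.4059 × 1.063112 = 170.5294
Value (long) = (F − K)·e^(−rT) = (170.5294 − 165.24) × 0.940635 = 4.9754
Value = £4.98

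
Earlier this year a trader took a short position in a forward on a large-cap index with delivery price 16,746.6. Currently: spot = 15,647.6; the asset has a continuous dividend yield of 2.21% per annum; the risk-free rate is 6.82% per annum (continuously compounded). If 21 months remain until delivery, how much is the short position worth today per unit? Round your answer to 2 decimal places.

Current fair forward for the remaining 21 months: F = S·e^((r − q)·T), (r − q) = 0.0682 − 0.0221 = 0.0461
F = 15647.6 · e^(0.0461 × 21/12) = 15647.6 × 1.08401853 = 16962.2884
Value of long forward = (F − K)·e^(−rT) = (16962.2884 − 16746.6) · e^(−0.0682·21/12)
= 215.6884 × 0.88749712 = 191.42
Short position value = −(long value) = -191.42

-191.42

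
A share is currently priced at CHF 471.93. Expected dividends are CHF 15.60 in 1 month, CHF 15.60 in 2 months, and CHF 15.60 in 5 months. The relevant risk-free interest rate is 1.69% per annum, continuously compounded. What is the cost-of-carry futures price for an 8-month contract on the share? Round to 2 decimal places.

PV(dividends) I = 15.60·e^(−0.0169·1/12) + 15.60·e^(−0.0169·2/12) + 15.60·e^(−0.0169·5/12)
I = 15.5780 + 15.5561 + 15.4905 = 46.6246
F = (S − I)·e^(rT) = (471.93 − 46.6246) · e^(0.0169·8/12)
= 425.3054 · e^0.011267 = 425.3054 × 1.011331 = CHF 430.12

CHF 430.12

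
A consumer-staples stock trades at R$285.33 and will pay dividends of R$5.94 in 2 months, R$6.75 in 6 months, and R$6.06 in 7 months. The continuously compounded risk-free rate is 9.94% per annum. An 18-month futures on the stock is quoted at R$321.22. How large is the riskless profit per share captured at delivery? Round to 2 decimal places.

R$10.89 per share

PV(dividends) I = 5.94·e^(−0.0994·2/12) + 6.75·e^(−0.0994·6/12) + 6.06·e^(−0.0994·7/12) = 17.9837
Fair futures F* = (S − I)·e^(rT) = (285.33 − 17.9837)·e^0.149100 = 267.3463 × 1.160789 = 310.3326
Market R$321.22 > fair 310.3326: forward overpriced → cash-and-carry (borrow at r, buy the stock and collect the dividends, short the forward).
Profit at T = |F_mkt − F*| = |321.22 − 310.3326| = R$10.89 per share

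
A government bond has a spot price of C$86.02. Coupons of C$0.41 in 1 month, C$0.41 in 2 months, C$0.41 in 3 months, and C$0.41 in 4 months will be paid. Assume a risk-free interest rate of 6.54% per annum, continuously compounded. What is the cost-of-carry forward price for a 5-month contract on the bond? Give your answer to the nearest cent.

PV(coupons) I = 0.41·e^(−0.0654·1/12) + 0.41·e^(−0.0654·2/12) + 0.41·e^(−0.0654·3/12) + 0.41·e^(−0.0654·4/12)
I = 0.4078 + 0.4056 + 0.4034 + 0.4012 = 1.6180
F = (S − I)·e^(rT) = (86.02 − 1.6180) · e^(0.0654·5/12)
= 84.4020 · e^0.027250 = 84.4020 × 1.027625 = C$86.73

C$86.73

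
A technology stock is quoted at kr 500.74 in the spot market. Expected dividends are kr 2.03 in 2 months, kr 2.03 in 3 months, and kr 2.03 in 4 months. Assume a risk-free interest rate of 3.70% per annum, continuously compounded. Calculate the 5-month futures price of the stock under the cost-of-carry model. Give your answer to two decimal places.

kr 502.39

PV(dividends) I = 2.03·e^(−0.0370·2/12) + 2.03·e^(−0.0370·3/12) + 2.03·e^(−0.0370·4/12)
I = 2.0175 + 2.0113 + 2.0051 = 6.0339
F = (S − I)·e^(rT) = (500.74 − 6.0339) · e^(0.0370·5/12)
= 494.7061 · e^0.015417 = 494.7061 × 1.015536 = kr 502.39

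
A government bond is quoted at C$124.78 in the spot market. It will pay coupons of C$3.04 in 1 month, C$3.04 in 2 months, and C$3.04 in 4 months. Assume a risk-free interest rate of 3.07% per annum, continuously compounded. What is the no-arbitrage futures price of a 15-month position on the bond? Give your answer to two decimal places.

PV(coupons) I = 3.04·e^(−0.0307·1/12) + 3.04·e^(−0.0307·2/12) + 3.04·e^(−0.0307·4/12)
I = 3.0322 + 3.0245 + 3.0090 = 9.0657
F = (S − I)·e^(rT) = (124.78 − 9.0657) · e^(0.0307·15/12)
= 115.7143 · e^0.038375 = 115.7143 × 1.039121 = C$120.24

C$120.24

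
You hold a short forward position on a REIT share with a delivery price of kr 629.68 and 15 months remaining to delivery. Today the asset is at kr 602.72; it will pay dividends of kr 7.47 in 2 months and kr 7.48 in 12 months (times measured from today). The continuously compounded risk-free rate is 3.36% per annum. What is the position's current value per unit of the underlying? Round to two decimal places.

PV(remaining dividends) I = 7.47·e^(−0.0336·2/12) + 7.48·e^(−0.0336·12/12) = 14.6611
Current forward F = (S − I)·e^(rT) = (602.72 − 14.6611)·e^(0.0336·15/12) = 588.0589 × 1.042894 = 613.2831
Value (long) = (F − K)·e^(−rT) = (613.2831 − 629.68) × 0.958870 = -15.7225
Short position value = −(long value) = kr 15.72

kr 15.72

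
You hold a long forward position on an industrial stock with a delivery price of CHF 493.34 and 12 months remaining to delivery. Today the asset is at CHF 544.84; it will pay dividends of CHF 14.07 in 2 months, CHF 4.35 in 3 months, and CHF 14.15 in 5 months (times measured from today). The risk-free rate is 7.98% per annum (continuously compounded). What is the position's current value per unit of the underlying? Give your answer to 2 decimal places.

CHF 57.50

PV(remaining dividends) I = 14.07·e^(−0.0798·2/12) + 4.35·e^(−0.0798·3/12) + 14.15·e^(−0.0798·5/12) = 31.8354
Current forward F = (S − I)·e^(rT) = (544.84 − 31.8354)·e^(0.0798·12/12) = 513.0046 × 1.083070 = 555.6199
Value (long) = (F − K)·e^(−rT) = (555.6199 − 493.34) × 0.923301 = 57.5031
Value = CHF 57.50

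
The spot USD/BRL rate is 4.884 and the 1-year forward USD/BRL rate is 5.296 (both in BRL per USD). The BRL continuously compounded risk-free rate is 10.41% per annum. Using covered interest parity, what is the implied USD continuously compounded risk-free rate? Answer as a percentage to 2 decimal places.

F = S·e^((r_BRL − r_USD)T) ⇒ r_USD = r_BRL − ln(F/S)/T
ln(5.296/4.884) = 0.080987; /(12/12) = 0.080987
r_USD = 0.1041 − 0.080987 = 0.023113
r_USD = 2.31%

2.31%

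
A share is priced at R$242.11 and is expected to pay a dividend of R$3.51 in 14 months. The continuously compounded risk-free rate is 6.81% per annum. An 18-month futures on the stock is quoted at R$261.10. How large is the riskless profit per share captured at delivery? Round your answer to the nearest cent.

PV(dividends) I = 3.51·e^(−0.0681·14/12) = 3.2419
Fair futures F* = (S − I)·e^(rT) = (242.11 − 3.2419)·e^0.102150 = 238.8681 × 1.107550 = 264.5584
Market R$261.10 < fair 264.5584: forward underpriced → reverse cash-and-carry (short the stock, invest proceeds at r, pay the dividends, go long the forward).
Profit at T = |F_mkt − F*| = |261.10 − 264.5584| = R$3.46 per share

R$3.46 per share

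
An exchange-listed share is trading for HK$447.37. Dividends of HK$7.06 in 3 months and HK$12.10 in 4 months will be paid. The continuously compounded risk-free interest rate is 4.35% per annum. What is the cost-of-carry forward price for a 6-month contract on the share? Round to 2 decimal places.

HK$437.88

PV(dividends) I = 7.06·e^(−0.0435·3/12) + 12.10·e^(−0.0435·4/12)
I = 6.9836 + 11.9258 = 18.9094
F = (S − I)·e^(rT) = (447.37 − 18.9094) · e^(0.0435·6/12)
= 428.4606 · e^0.021750 = 428.4606 × 1.021988 = HK$437.88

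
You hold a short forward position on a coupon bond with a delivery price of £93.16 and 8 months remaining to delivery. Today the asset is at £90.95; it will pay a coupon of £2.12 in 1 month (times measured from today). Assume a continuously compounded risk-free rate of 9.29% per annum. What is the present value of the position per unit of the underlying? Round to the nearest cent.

-£1.28

PV(remaining coupons) I = 2.12·e^(−0.0929·1/12) = 2.1037
Current forward F = (S − I)·e^(rT) = (90.95 − 2.1037)·e^(0.0929·8/12) = 88.8463 × 1.063891 = 94.5228
Value (long) = (F − K)·e^(−rT) = (94.5228 − 93.16) × 0.939946 = 1.2810
Short position value = −(long value) = -£1.28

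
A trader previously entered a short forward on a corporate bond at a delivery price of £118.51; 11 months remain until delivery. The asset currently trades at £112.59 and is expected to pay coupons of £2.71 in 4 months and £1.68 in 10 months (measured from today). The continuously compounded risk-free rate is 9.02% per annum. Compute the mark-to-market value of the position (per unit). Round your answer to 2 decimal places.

PV(remaining coupons) I = 2.71·e^(−0.0902·4/12) + 1.68·e^(−0.0902·10/12) = 4.1881
Current forward F = (S − I)·e^(rT) = (112.59 − 4.1881)·e^(0.0902·11/12) = 108.4019 × 1.086198 = 117.7459
Value (long) = (F − K)·e^(−rT) = (117.7459 − 118.51) × 0.920643 = -0.7035
Short position value = −(long value) = £0.70

£0.70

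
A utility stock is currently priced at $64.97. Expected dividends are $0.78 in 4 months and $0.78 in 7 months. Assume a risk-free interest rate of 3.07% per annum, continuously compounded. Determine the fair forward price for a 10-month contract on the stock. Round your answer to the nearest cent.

$65.08

PV(dividends) I = 0.78·e^(−0.0307·4/12) + 0.78·e^(−0.0307·7/12)
I = 0.7721 + 0.7662 = 1.5383
F = (S − I)·e^(rT) = (64.97 − 1.5383) · e^(0.0307·10/12)
= 63.4317 · e^0.025583 = 63.4317 × 1.025913 = $65.08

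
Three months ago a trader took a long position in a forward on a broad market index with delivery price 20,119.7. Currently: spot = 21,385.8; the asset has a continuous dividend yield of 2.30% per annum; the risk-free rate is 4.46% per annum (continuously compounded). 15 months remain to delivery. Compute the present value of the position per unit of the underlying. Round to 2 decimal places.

1750.99

Current fair forward for the remaining 15 months: F = S·e^((r − q)·T), (r − q) = 0.0446 − 0.0230 = 0.0216
F = 21385.8 · e^(0.0216 × 15/12) = 21385.8 × 1.02736780 = 21971.0823
Value of long forward = (F − K)·e^(−rT) = (21971.0823 − 20119.7) · e^(−0.0446·15/12)
= 1851.3823 × 0.94577555 = 1750.99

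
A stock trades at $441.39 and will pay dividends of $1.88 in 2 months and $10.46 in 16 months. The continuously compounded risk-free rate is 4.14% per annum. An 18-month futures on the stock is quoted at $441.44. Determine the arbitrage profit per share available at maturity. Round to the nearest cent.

$15.71 per share

PV(dividends) I = 1.88·e^(−0.0414·2/12) + 10.46·e^(−0.0414·16/12) = 11.7653
Fair futures F* = (S − I)·e^(rT) = (441.39 − 11.7653)·e^0.062100 = 429.6247 × 1.064069 = 457.1503
Market $441.44 < fair 457.1503: forward underpriced → reverse cash-and-carry (short the stock, invest proceeds at r, pay the dividends, go long the forward).
Profit at T = |F_mkt − F*| = |441.44 − 457.1503| = $15.71 per share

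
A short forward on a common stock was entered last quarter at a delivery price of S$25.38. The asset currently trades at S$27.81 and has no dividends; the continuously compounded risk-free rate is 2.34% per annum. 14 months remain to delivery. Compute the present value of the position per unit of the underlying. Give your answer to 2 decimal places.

-S$3.11

Current fair forward for the remaining 14 months: F = S·e^(r·T), r = 0.0234
F = 27.81 · e^(0.0234 × 14/12) = 27.81 × 1.027676 = 28.5797
Value of long forward = (F − K)·e^(−rT) = (28.5797 − 25.38) · e^(−0.0234·14/12)
= 3.1997 × 0.973069 = 3.11
Short position value = −(long value) = -S$3.11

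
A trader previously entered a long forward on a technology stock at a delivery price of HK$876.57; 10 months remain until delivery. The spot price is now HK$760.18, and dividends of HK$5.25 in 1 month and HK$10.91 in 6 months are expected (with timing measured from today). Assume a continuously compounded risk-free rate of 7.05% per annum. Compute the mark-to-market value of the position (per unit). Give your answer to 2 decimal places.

-HK$82.13

PV(remaining dividends) I = 5.25·e^(−0.0705·1/12) + 10.91·e^(−0.0705·6/12) = 15.7514
Current forward F = (S − I)·e^(rT) = (760.18 − 15.7514)·e^(0.0705·10/12) = 744.4286 × 1.060510 = 789.4740
Value (long) = (F − K)·e^(−rT) = (789.4740 − 876.57) × 0.942942 = -82.1265
Value = -HK$82.13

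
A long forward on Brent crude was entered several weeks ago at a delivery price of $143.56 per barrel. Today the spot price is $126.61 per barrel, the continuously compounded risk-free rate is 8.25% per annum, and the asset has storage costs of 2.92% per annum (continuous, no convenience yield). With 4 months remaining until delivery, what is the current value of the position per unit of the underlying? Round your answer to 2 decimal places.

-$11.82 per barrel

Current fair forward for the remaining 4 months: F = S·e^((r + u)·T), (r + u) = 0.0825 + 0.0292 = 0.1117
F = 126.61 · e^(0.1117 × 4/12) = 126.61 × 1.037935 = 131.4130
Value of long forward = (F − K)·e^(−rT) = (131.4130 − 143.56) · e^(−0.0825·4/12)
= -12.1470 × 0.972875 = -11.82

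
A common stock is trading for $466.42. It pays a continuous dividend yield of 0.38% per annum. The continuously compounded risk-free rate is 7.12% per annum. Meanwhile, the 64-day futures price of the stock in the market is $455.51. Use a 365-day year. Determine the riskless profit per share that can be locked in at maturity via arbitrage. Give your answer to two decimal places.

Fair futures: F* = S·e^(carry·T), with carry = (r − q) = 0.0712 − 0.0038 = 0.0674
F* = 466.42 · e^(0.0674 × 64/365) = 466.42 · e^0.011818 = 466.42 × 1.011888 = $471.9648
Market $455.51 < fair $471.9648: forward underpriced → reverse cash-and-carry (short spot, go long the forward).
At maturity, profit = |F_mkt − F*| = |455.51 − 471.9648| = $16.45 per share

$16.45 per share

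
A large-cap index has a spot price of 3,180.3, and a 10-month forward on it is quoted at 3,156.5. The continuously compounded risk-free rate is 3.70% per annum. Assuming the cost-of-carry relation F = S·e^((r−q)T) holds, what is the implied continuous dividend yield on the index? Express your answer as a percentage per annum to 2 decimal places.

4.60%

From F = S·e^((r−q)T): (r − q) = ln(F/S)/T
ln(3156.5/3180.3) = ln(0.992516) = -0.007512
(r − q) = -0.007512 / (10/12) = -0.009014
q = r − ln(F/S)/T = 0.0370 + 0.009014 = 0.046014
q = 4.60%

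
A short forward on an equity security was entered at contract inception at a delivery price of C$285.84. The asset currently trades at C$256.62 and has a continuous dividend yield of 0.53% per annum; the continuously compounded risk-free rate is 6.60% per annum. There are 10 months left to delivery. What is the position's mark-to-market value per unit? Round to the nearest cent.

C$15.05

Current fair forward for the remaining 10 months: F = S·e^((r − q)·T), (r − q) = 0.0660 − 0.0053 = 0.0607
F = 256.62 · e^(0.0607 × 10/12) = 256.62 × 1.051885 = 269.9347
Value of long forward = (F − K)·e^(−rT) = (269.9347 − 285.84) · e^(−0.0660·10/12)
= -15.9053 × 0.946485 = -15.05
Short position value = −(long value) = C$15.05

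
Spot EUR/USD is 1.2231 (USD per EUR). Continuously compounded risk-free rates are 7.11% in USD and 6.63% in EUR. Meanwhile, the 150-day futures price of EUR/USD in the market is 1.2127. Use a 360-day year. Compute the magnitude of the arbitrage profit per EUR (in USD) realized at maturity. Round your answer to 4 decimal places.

Fair futures: F* = S·e^(carry·T), with carry = (r_USD − r_EUR) = 0.0711 − 0.0663 = 0.0048
F* = 1.2231 · e^(0.0048 × 150/360) = 1.2231 · e^0.002000 = 1.2231 × 1.002002 = 1.2255
Market 1.2127 < fair 1.2255: forward underpriced → reverse cash-and-carry (short spot, go long the forward).
At maturity, profit = |F_mkt − F*| = |1.2127 − 1.2255| = 0.0128 per EUR (in USD)

0.0128 per EUR (in USD)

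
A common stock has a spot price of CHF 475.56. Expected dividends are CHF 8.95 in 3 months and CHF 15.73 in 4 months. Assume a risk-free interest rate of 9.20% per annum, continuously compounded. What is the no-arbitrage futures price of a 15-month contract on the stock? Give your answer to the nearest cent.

CHF 506.59

PV(dividends) I = 8.95·e^(−0.0920·3/12) + 15.73·e^(−0.0920·4/12)
I = 8.7465 + 15.2549 = 24.0014
F = (S − I)·e^(rT) = (475.56 − 24.0014) · e^(0.0920·15/12)
= 451.5586 · e^0.115000 = 451.5586 × 1.121873 = CHF 506.59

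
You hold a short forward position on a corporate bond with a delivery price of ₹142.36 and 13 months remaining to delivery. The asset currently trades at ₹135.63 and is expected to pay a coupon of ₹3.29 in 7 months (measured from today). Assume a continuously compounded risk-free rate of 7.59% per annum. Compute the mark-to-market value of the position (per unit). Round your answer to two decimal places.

-₹1.36

PV(remaining coupons) I = 3.29·e^(−0.0759·7/12) = 3.1475
Current forward F = (S − I)·e^(rT) = (135.63 − 3.1475)·e^(0.0759·13/12) = 132.4825 × 1.085700 = 143.8363
Value (long) = (F − K)·e^(−rT) = (143.8363 − 142.36) × 0.921065 = 1.3598
Short position value = −(long value) = -₹1.36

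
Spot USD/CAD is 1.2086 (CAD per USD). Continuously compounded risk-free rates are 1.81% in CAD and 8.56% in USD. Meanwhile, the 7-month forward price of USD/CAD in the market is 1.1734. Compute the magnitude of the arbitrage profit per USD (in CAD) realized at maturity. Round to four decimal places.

Fair forward: F* = S·e^(carry·T), with carry = (r_CAD − r_USD) = 0.0181 − 0.0856 = -0.0675
F* = 1.2086 · e^(-0.0675 × 7/12) = 1.2086 · e^-0.039375 = 1.2086 × 0.961390 = 1.1619
Market 1.1734 > fair 1.1619: forward overpriced → cash-and-carry (buy spot, short the forward).
At maturity, profit = |F_mkt − F*| = |1.1734 − 1.1619| = 0.0115 per USD (in CAD)

0.0115 per USD (in CAD)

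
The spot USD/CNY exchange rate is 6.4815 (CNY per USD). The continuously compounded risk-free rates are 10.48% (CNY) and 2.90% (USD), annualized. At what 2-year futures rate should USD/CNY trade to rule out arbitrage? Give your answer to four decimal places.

F = S·e^((r_CNY − r_USD)T) = 6.4815 · e^((0.1048 − 0.0290) × 2)
= 6.4815 · e^0.151600 = 6.4815 × 1.163695
F = 7.5425 CNY per USD

7.5425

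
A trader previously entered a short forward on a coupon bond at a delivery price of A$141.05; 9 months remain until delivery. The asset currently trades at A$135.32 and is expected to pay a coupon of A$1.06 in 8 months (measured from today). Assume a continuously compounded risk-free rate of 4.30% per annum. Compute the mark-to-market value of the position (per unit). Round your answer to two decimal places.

PV(remaining coupons) I = 1.06·e^(−0.0430·8/12) = 1.0300
Current forward F = (S − I)·e^(rT) = (135.32 − 1.0300)·e^(0.0430·9/12) = 134.2900 × 1.032776 = 138.6915
Value (long) = (F − K)·e^(−rT) = (138.6915 − 141.05) × 0.968264 = -2.2837
Short position value = −(long value) = A$2.28

A$2.28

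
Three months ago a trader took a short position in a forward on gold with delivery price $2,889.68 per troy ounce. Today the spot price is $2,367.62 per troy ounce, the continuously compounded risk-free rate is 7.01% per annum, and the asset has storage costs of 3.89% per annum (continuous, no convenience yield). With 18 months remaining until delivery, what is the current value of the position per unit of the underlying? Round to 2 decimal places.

Current fair forward for the remaining 18 months: F = S·e^((r + u)·T), (r + u) = 0.0701 + 0.0389 = 0.1090
F = 2367.62 · e^(0.1090 × 18/12) = 2367.62 × 1.17762536 = 2788.1694
Value of long forward = (F − K)·e^(−rT) = (2788.1694 − 2889.68) · e^(−0.0701·18/12)
= -101.5106 × 0.90018948 = -91.38
Short position value = −(long value) = $91.38

$91.38 per troy ounce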